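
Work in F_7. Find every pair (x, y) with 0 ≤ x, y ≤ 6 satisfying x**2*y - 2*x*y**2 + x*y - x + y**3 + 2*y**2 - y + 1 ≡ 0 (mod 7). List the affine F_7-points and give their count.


Affine F_7-points: {(1, 0), (3, 4), (5, 6), (6, 4)}; count = 4.

For each of the 49 pairs (x, y) ∈ F_7², evaluate f(x, y) mod 7. Record the zeros.
  x = 0: [0↦1, 1↦3, 2↦1, 3↦1, 4↦2, 5↦3, 6↦3]  zeros at y ∈ ∅
  x = 1: [0↦0, 1↦2, 2↦3, 3↦2, 4↦5, 5↦4, 6↦5]  zeros at y ∈ {0}
  x = 2: [0↦6, 1↦3, 2↦2, 3↦2, 4↦2, 5↦1, 6↦5]  zeros at y ∈ ∅
  x = 3: [0↦5, 1↦6, 2↦5, 3↦1, 4↦0, 5↦1, 6↦3]  zeros at y ∈ {4}
  x = 4: [0↦4, 1↦4, 2↦5, 3↦6, 4↦6, 5↦4, 6↦6]  zeros at y ∈ ∅
  x = 5: [0↦3, 1↦4, 2↦2, 3↦3, 4↦6, 5↦3, 6↦0]  zeros at y ∈ {6}
  x = 6: [0↦2, 1↦6, 2↦3, 3↦6, 4↦0, 5↦5, 6↦6]  zeros at y ∈ {4}
Collecting zeros: affine points = {(1, 0), (3, 4), (5, 6), (6, 4)}.
Total count |C(F_7)_aff| = 4.


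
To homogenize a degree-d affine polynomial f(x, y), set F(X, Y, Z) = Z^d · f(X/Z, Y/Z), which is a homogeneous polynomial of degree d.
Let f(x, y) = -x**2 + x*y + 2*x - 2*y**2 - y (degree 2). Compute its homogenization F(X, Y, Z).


F(X, Y, Z) = -X**2 + X*Y + 2*X*Z - 2*Y**2 - Y*Z

deg(f) = 2.
Substitute x = X/Z, y = Y/Z into f, then multiply by Z^2.
  monomial -1·x^2·y^0 ↦ -1·X^2·Y^0·Z^0.
  monomial 1·x^1·y^1 ↦ 1·X^1·Y^1·Z^0.
  monomial 2·x^1·y^0 ↦ 2·X^1·Y^0·Z^1.
  monomial -2·x^0·y^2 ↦ -2·X^0·Y^2·Z^0.
  monomial -1·x^0·y^1 ↦ -1·X^0·Y^1·Z^1.
Collecting: F(X, Y, Z) = -X**2 + X*Y + 2*X*Z - 2*Y**2 - Y*Z.


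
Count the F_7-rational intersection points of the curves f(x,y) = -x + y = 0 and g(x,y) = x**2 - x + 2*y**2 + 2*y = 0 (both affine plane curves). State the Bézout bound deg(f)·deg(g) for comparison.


Common zeros: {(0, 0), (2, 2)}; count = 2; Bézout bound = 2.

deg(f) = 1, deg(g) = 2, so Bézout bound = 2.
Scan x ∈ F_7. For each x, list the y ∈ F_7 with f(x, y) ≡ 0 and those with g(x, y) ≡ 0 (mod 7); the common zeros in that column are the intersection.
  x = 0: f ≡ 0 at y ∈ {0}; g ≡ 0 at y ∈ {0, 6}; common: {0}.
  x = 1: f ≡ 0 at y ∈ {1}; g ≡ 0 at y ∈ {0, 6}; common: ∅.
  x = 2: f ≡ 0 at y ∈ {2}; g ≡ 0 at y ∈ {2, 4}; common: {2}.
  x = 3: f ≡ 0 at y ∈ {3}; g ≡ 0 at y ∈ ∅; common: ∅.
  x = 4: f ≡ 0 at y ∈ {4}; g ≡ 0 at y ∈ ∅; common: ∅.
  x = 5: f ≡ 0 at y ∈ {5}; g ≡ 0 at y ∈ ∅; common: ∅.
  x = 6: f ≡ 0 at y ∈ {6}; g ≡ 0 at y ∈ {2, 4}; common: ∅.
Collecting: common zeros = {(0, 0), (2, 2)}, so the count is 2.
Comparison with the Bézout bound: 2 ≤ 2 = deg(f)·deg(g), as expected for curves with no common component (the bound is attained).


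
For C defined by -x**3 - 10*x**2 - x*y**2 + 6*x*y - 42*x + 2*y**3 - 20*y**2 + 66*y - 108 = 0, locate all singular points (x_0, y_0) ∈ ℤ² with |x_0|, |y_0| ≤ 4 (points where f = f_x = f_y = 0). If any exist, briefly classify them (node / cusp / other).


Singular points: {(-3, 3)}; classification: node.

Compute partial derivatives:
  f_x = -3*x**2 - 20*x - y**2 + 6*y - 42.
  f_y = -2*x*y + 6*x + 6*y**2 - 40*y + 66.
Scan x_0 ∈ {−4, ..., 4}. For each x_0, f_y(x_0, y) is a polynomial in y; find its integer roots y ∈ {−4, ..., 4}, then test f_x and f at those candidates.
  x = -4: f_y(-4, y) = 6*y**2 - 32*y + 42; vanishes at y ∈ {3}. (-4, 3): f_x = -1 ≠ 0.
  x = -3: f_y(-3, y) = 6*y**2 - 34*y + 48; vanishes at y ∈ {3}. (-3, 3): f_x = 0, f = 0 — SINGULAR.
  x = -2: f_y(-2, y) = 6*y**2 - 36*y + 54; vanishes at y ∈ {3}. (-2, 3): f_x = -5 ≠ 0.
  x = -1: f_y(-1, y) = 6*y**2 - 38*y + 60; vanishes at y ∈ {3}. (-1, 3): f_x = -16 ≠ 0.
  x = 0: f_y(0, y) = 6*y**2 - 40*y + 66; vanishes at y ∈ {3}. (0, 3): f_x = -33 ≠ 0.
  x = 1: f_y(1, y) = 6*y**2 - 42*y + 72; vanishes at y ∈ {3, 4}. (1, 3): f_x = -56 ≠ 0; (1, 4): f_x = -57 ≠ 0.
  x = 2: f_y(2, y) = 6*y**2 - 44*y + 78; vanishes at y ∈ {3}. (2, 3): f_x = -85 ≠ 0.
  x = 3: f_y(3, y) = 6*y**2 - 46*y + 84; vanishes at y ∈ {3}. (3, 3): f_x = -120 ≠ 0.
  x = 4: f_y(4, y) = 6*y**2 - 48*y + 90; vanishes at y ∈ {3}. (4, 3): f_x = -161 ≠ 0.
Only singular point on the grid: (-3, 3).
Classify: substitute x = -3 + u, y = 3 + v and expand: f = -u**3 - u**2 - u*v**2 + 2*v**3 + v**2.
No constant or linear terms (consistent with a singular point). Quadratic part: -u**2 + v**2. Cubic part: -u**3 - u*v**2 + 2*v**3.
The quadratic part v**2 - u**2 = (v − u)(v + u) splits into two distinct linear factors, so there are two distinct tangent lines y − 3 = ±(x − -3) — this is a node (ordinary double point).
Classification: node.


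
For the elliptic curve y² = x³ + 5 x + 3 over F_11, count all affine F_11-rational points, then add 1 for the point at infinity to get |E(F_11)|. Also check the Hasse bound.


Affine points = {(0, 5), (0, 6), (1, 3), (1, 8), (3, 1), (3, 10), (8, 4), (8, 7)}; affine count = 8; |E(F_11)| = 9.

Discriminant check: Δ ∝ 4a³ + 27b² = 4·5³ + 27·3² = 4·125 + 27·9 ≡ 6 (mod 11). Nonzero ⇒ E is nonsingular.
For each x ∈ F_11, compute rhs = x³ + 5·x + 3 mod 11, then count y ∈ F_11 with y² ≡ rhs.
  x = 0: rhs = 3, matching y values: 5, 6 (2 points).
  x = 1: rhs = 9, matching y values: 3, 8 (2 points).
  x = 2: rhs = 10, matching y values: none (0 points).
  x = 3: rhs = 1, matching y values: 1, 10 (2 points).
  x = 4: rhs = 10, matching y values: none (0 points).
  x = 5: rhs = 10, matching y values: none (0 points).
  x = 6: rhs = 7, matching y values: none (0 points).
  x = 7: rhs = 7, matching y values: none (0 points).
  x = 8: rhs = 5, matching y values: 4, 7 (2 points).
  x = 9: rhs = 7, matching y values: none (0 points).
  x = 10: rhs = 8, matching y values: none (0 points).
Total affine count: 8.
Full point count |E(F_11)| = 8 + 1 = 9.
Hasse bound: |9 − (11+1)| = |-3| = 3 ≤ 2√11 ≈ 6.6332 ✓.


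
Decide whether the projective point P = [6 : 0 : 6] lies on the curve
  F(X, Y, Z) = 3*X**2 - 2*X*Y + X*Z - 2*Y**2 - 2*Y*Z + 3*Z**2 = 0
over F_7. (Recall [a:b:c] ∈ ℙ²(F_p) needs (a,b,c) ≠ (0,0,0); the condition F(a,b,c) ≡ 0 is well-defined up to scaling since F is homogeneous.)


F(6,0,6) ≡ 0 (mod 7); P is on the curve.

Evaluate F(6, 0, 6) term-by-term (mod 7).
  3*X**2 ↦ 3·36·1·1 = 108
  -2*X*Y ↦ -2·6·0·1 = 0
  X*Z ↦ 1·6·1·6 = 36
  -2*Y**2 ↦ -2·1·0·1 = 0
  -2*Y*Z ↦ -2·1·0·6 = 0
  3*Z**2 ↦ 3·1·1·36 = 108
Sum: F(6, 0, 6) = (108) + (0) + (36) + (0) + (0) + (108) = 252.
Reducing mod 7: 252 ≡ 0 (mod 7).
Since F(a, b, c) ≡ 0 (mod 7), P lies on the curve.


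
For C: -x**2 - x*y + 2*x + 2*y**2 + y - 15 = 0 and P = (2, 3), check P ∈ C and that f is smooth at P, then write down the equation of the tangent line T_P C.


Tangent line at P: -5*x + 11*y - 23 = 0.

Step 1: f(2, 3) = 0, so P lies on C.
Step 2: partial derivatives
  f_x(x, y) = -2*x - y + 2, f_y(x, y) = -x + 4*y + 1.
  f_x(P) = -5, f_y(P) = 11 (gradient nonzero, so P is smooth).
Step 3: tangent line at P: -5·(x − 2) + 11·(y − 3) = 0.
Expanding: -5*x + 11*y - 23 = 0.


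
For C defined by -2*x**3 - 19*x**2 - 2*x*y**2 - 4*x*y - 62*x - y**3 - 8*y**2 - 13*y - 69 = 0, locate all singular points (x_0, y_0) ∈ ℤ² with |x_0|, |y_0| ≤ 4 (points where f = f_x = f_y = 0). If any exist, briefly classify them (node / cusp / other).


Singular points: {(-3, -1)}; classification: node.

Compute partial derivatives:
  f_x = -6*x**2 - 38*x - 2*y**2 - 4*y - 62.
  f_y = -4*x*y - 4*x - 3*y**2 - 16*y - 13.
Scan x_0 ∈ {−4, ..., 4}. For each x_0, f_y(x_0, y) is a polynomial in y; find its integer roots y ∈ {−4, ..., 4}, then test f_x and f at those candidates.
  x = -4: f_y(-4, y) = 3 - 3*y**2; vanishes at y ∈ {-1, 1}. (-4, -1): f_x = -4 ≠ 0; (-4, 1): f_x = -12 ≠ 0.
  x = -3: f_y(-3, y) = -3*y**2 - 4*y - 1; vanishes at y ∈ {-1}. (-3, -1): f_x = 0, f = 0 — SINGULAR.
  x = -2: f_y(-2, y) = -3*y**2 - 8*y - 5; vanishes at y ∈ {-1}. (-2, -1): f_x = -8 ≠ 0.
  x = -1: f_y(-1, y) = -3*y**2 - 12*y - 9; vanishes at y ∈ {-3, -1}. (-1, -3): f_x = -36 ≠ 0; (-1, -1): f_x = -28 ≠ 0.
  x = 0: f_y(0, y) = -3*y**2 - 16*y - 13; vanishes at y ∈ {-1}. (0, -1): f_x = -60 ≠ 0.
  x = 1: f_y(1, y) = -3*y**2 - 20*y - 17; vanishes at y ∈ {-1}. (1, -1): f_x = -104 ≠ 0.
  x = 2: f_y(2, y) = -3*y**2 - 24*y - 21; vanishes at y ∈ {-1}. (2, -1): f_x = -160 ≠ 0.
  x = 3: f_y(3, y) = -3*y**2 - 28*y - 25; vanishes at y ∈ {-1}. (3, -1): f_x = -228 ≠ 0.
  x = 4: f_y(4, y) = -3*y**2 - 32*y - 29; vanishes at y ∈ {-1}. (4, -1): f_x = -308 ≠ 0.
Only singular point on the grid: (-3, -1).
Classify: substitute x = -3 + u, y = -1 + v and expand: f = -2*u**3 - u**2 - 2*u*v**2 - v**3 + v**2.
No constant or linear terms (consistent with a singular point). Quadratic part: -u**2 + v**2. Cubic part: -2*u**3 - 2*u*v**2 - v**3.
The quadratic part v**2 - u**2 = (v − u)(v + u) splits into two distinct linear factors, so there are two distinct tangent lines y − -1 = ±(x − -3) — this is a node (ordinary double point).
Classification: node.


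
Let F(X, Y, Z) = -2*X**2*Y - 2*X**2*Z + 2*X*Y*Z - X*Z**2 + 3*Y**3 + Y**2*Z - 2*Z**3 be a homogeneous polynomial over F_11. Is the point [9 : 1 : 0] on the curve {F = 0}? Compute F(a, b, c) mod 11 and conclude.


F(9,1,0) ≡ 6 (mod 11); P is NOT on the curve.

Evaluate F(9, 1, 0) term-by-term (mod 11).
  -2*X**2*Y ↦ -2·81·1·1 = -162
  -2*X**2*Z ↦ -2·81·1·0 = 0
  2*X*Y*Z ↦ 2·9·1·0 = 0
  -X*Z**2 ↦ -1·9·1·0 = 0
  3*Y**3 ↦ 3·1·1·1 = 3
  Y**2*Z ↦ 1·1·1·0 = 0
  -2*Z**3 ↦ -2·1·1·0 = 0
Sum: F(9, 1, 0) = (-162) + (0) + (0) + (0) + (3) + (0) + (0) = -159.
Reducing mod 11: -159 ≡ 6 (mod 11).
Since F(a, b, c) ≡ 6 ≠ 0 (mod 11), P does NOT lie on the curve.


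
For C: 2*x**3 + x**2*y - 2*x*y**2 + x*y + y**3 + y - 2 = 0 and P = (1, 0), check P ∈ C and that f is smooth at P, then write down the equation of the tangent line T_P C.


Tangent line at P: 6*x + 3*y - 6 = 0.

Step 1: f(1, 0) = 0, so P lies on C.
Step 2: partial derivatives
  f_x(x, y) = 6*x**2 + 2*x*y - 2*y**2 + y, f_y(x, y) = x**2 - 4*x*y + x + 3*y**2 + 1.
  f_x(P) = 6, f_y(P) = 3 (gradient nonzero, so P is smooth).
Step 3: tangent line at P: 6·(x − 1) + 3·(y − 0) = 0.
Expanding: 6*x + 3*y - 6 = 0.


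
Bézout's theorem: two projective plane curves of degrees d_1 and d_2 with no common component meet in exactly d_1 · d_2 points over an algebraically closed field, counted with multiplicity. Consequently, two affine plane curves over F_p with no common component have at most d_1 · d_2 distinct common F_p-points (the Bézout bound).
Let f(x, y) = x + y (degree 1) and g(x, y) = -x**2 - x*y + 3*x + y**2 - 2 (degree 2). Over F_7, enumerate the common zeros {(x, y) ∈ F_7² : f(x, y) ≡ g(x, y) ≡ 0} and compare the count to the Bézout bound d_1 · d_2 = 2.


Common zeros: ∅; count = 0; Bézout bound = 2.

deg(f) = 1, deg(g) = 2, so Bézout bound = 2.
Scan x ∈ F_7. For each x, list the y ∈ F_7 with f(x, y) ≡ 0 and those with g(x, y) ≡ 0 (mod 7); the common zeros in that column are the intersection.
  x = 0: f ≡ 0 at y ∈ {0}; g ≡ 0 at y ∈ {3, 4}; common: ∅.
  x = 1: f ≡ 0 at y ∈ {6}; g ≡ 0 at y ∈ {0, 1}; common: ∅.
  x = 2: f ≡ 0 at y ∈ {5}; g ≡ 0 at y ∈ {0, 2}; common: ∅.
  x = 3: f ≡ 0 at y ∈ {4}; g ≡ 0 at y ∈ ∅; common: ∅.
  x = 4: f ≡ 0 at y ∈ {3}; g ≡ 0 at y ∈ ∅; common: ∅.
  x = 5: f ≡ 0 at y ∈ {2}; g ≡ 0 at y ∈ ∅; common: ∅.
  x = 6: f ≡ 0 at y ∈ {1}; g ≡ 0 at y ∈ {2, 4}; common: ∅.
Collecting: common zeros = ∅, so the count is 0.
Comparison with the Bézout bound: 0 ≤ 2 = deg(f)·deg(g), as expected for curves with no common component (the affine F_7-count falls short of the bound because intersections may lie at infinity, over extension fields, or carry multiplicity).


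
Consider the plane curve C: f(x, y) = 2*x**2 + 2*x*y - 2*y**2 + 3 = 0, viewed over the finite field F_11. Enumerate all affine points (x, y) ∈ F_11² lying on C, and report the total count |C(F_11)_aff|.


Affine F_11-points: {(1, 6), (2, 0), (2, 2), (4, 6), (4, 9), (7, 2), (7, 5), (9, 0), (9, 9), (10, 5)}; count = 10.

For each of the 121 pairs (x, y) ∈ F_11², evaluate f(x, y) mod 11. Record the zeros.
  x = 0: [0↦3, 1↦1, 2↦6, 3↦7, 4↦4, 5↦8, 6↦8, 7↦4, 8↦7, 9↦6, 10↦1]  zeros at y ∈ ∅
  x = 1: [0↦5, 1↦5, 2↦1, 3↦4, 4↦3, 5↦9, 6↦0, 7↦9, 8↦3, 9↦4, 10↦1]  zeros at y ∈ {6}
  x = 2: [0↦0, 1↦2, 2↦0, 3↦5, 4↦6, 5↦3, 6↦7, 7↦7, 8↦3, 9↦6, 10↦5]  zeros at y ∈ {0, 2}
  x = 3: [0↦10, 1↦3, 2↦3, 3↦10, 4↦2, 5↦1, 6↦7, 7↦9, 8↦7, 9↦1, 10↦2]  zeros at y ∈ ∅
  x = 4: [0↦2, 1↦8, 2↦10, 3↦8, 4↦2, 5↦3, 6↦0, 7↦4, 8↦4, 9↦0, 10↦3]  zeros at y ∈ {6, 9}
  x = 5: [0↦9, 1↦6, 2↦10, 3↦10, 4↦6, 5↦9, 6↦8, 7↦3, 8↦5, 9↦3, 10↦8]  zeros at y ∈ ∅
  x = 6: [0↦9, 1↦8, 2↦3, 3↦5, 4↦3, 5↦8, 6↦9, 7↦6, 8↦10, 9↦10, 10↦6]  zeros at y ∈ ∅
  x = 7: [0↦2, 1↦3, 2↦0, 3↦4, 4↦4, 5↦0, 6↦3, 7↦2, 8↦8, 9↦10, 10↦8]  zeros at y ∈ {2, 5}
  x = 8: [0↦10, 1↦2, 2↦1, 3↦7, 4↦9, 5↦7, 6↦1, 7↦2, 8↦10, 9↦3, 10↦3]  zeros at y ∈ ∅
  x = 9: [0↦0, 1↦5, 2↦6, 3↦3, 4↦7, 5↦7, 6↦3, 7↦6, 8↦5, 9↦0, 10↦2]  zeros at y ∈ {0, 9}
  x = 10: [0↦5, 1↦1, 2↦4, 3↦3, 4↦9, 5↦0, 6↦9, 7↦3, 8↦4, 9↦1, 10↦5]  zeros at y ∈ {5}
Collecting zeros: affine points = {(1, 6), (2, 0), (2, 2), (4, 6), (4, 9), (7, 2), (7, 5), (9, 0), (9, 9), (10, 5)}.
Total count |C(F_11)_aff| = 10.


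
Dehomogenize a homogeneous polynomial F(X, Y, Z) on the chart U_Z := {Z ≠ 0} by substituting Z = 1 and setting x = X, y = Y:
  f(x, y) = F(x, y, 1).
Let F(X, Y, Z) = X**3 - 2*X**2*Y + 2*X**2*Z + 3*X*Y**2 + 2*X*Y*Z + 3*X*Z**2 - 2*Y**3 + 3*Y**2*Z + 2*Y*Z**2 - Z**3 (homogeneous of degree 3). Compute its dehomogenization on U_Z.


f(x, y) = x**3 - 2*x**2*y + 2*x**2 + 3*x*y**2 + 2*x*y + 3*x - 2*y**3 + 3*y**2 + 2*y - 1

On U_Z we set Z = 1. Each monomial c·X^i·Y^j·Z^k in F becomes c·x^i·y^j·1^k = c·x^i·y^j.
Substituting Z = 1: F(X, Y, 1) = x**3 - 2*x**2*y + 2*x**2 + 3*x*y**2 + 2*x*y + 3*x - 2*y**3 + 3*y**2 + 2*y - 1.
Note: deg(f) ≤ deg(F) = 3; strict inequality happens when F is divisible by Z (lost terms).


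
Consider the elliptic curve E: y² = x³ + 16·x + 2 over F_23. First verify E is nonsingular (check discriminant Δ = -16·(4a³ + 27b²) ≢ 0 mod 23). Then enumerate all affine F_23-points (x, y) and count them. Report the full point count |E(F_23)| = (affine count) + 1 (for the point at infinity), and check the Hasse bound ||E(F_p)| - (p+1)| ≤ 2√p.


Affine points = {(0, 5), (0, 18), (3, 10), (3, 13), (5, 0), (9, 1), (9, 22), (10, 9), (10, 14), (12, 6), (12, 17), (14, 7), (14, 16), (15, 11), (15, 12), (17, 9), (17, 14), (18, 2), (18, 21), (19, 9), (19, 14), (21, 10), (21, 13), (22, 10), (22, 13)}; affine count = 25; |E(F_23)| = 26.

Discriminant check: Δ ∝ 4a³ + 27b² = 4·16³ + 27·2² = 4·4096 + 27·4 ≡ 1 (mod 23). Nonzero ⇒ E is nonsingular.
For each x ∈ F_23, compute rhs = x³ + 16·x + 2 mod 23, then count y ∈ F_23 with y² ≡ rhs.
  x = 0: rhs = 2, matching y values: 5, 18 (2 points).
  x = 1: rhs = 19, matching y values: none (0 points).
  x = 2: rhs = 19, matching y values: none (0 points).
  x = 3: rhs = 8, matching y values: 10, 13 (2 points).
  x = 4: rhs = 15, matching y values: none (0 points).
  x = 5: rhs = 0, matching y values: 0 (1 points).
  x = 6: rhs = 15, matching y values: none (0 points).
  x = 7: rhs = 20, matching y values: none (0 points).
  x = 8: rhs = 21, matching y values: none (0 points).
  x = 9: rhs = 1, matching y values: 1, 22 (2 points).
  x = 10: rhs = 12, matching y values: 9, 14 (2 points).
  x = 11: rhs = 14, matching y values: none (0 points).
  x = 12: rhs = 13, matching y values: 6, 17 (2 points).
  x = 13: rhs = 15, matching y values: none (0 points).
  x = 14: rhs = 3, matching y values: 7, 16 (2 points).
  x = 15: rhs = 6, matching y values: 11, 12 (2 points).
  x = 16: rhs = 7, matching y values: none (0 points).
  x = 17: rhs = 12, matching y values: 9, 14 (2 points).
  x = 18: rhs = 4, matching y values: 2, 21 (2 points).
  x = 19: rhs = 12, matching y values: 9, 14 (2 points).
  x = 20: rhs = 19, matching y values: none (0 points).
  x = 21: rhs = 8, matching y values: 10, 13 (2 points).
  x = 22: rhs = 8, matching y values: 10, 13 (2 points).
Total affine count: 25.
Full point count |E(F_23)| = 25 + 1 = 26.
Hasse bound: |26 − (23+1)| = |2| = 2 ≤ 2√23 ≈ 9.5917 ✓.


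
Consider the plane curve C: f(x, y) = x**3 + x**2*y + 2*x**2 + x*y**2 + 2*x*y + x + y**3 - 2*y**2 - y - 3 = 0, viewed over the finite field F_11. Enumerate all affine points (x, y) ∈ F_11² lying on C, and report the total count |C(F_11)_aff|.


Affine F_11-points: {(2, 7), (2, 8), (6, 3), (8, 6), (10, 2)}; count = 5.

For each of the 121 pairs (x, y) ∈ F_11², evaluate f(x, y) mod 11. Record the zeros.
  x = 0: [0↦8, 1↦6, 2↦6, 3↦3, 4↦3, 5↦1, 6↦3, 7↦4, 8↦10, 9↦5, 10↦6]  zeros at y ∈ ∅
  x = 1: [0↦1, 1↦3, 2↦9, 3↦3, 4↦2, 5↦1, 6↦6, 7↦1, 8↦3, 9↦7, 10↦8]  zeros at y ∈ ∅
  x = 2: [0↦4, 1↦1, 2↦4, 3↦8, 4↦8, 5↦10, 6↦9, 7↦0, 8↦0, 9↦4, 10↦7]  zeros at y ∈ {7, 8}
  x = 3: [0↦1, 1↦6, 2↦8, 3↦2, 4↦5, 5↦1, 6↦7, 7↦7, 8↦7, 9↦2, 10↦9]  zeros at y ∈ ∅
  x = 4: [0↦9, 1↦2, 2↦5, 3↦2, 4↦10, 5↦2, 6↦6, 7↦6, 8↦8, 9↦7, 10↦9]  zeros at y ∈ ∅
  x = 5: [0↦1, 1↦6, 2↦1, 3↦3, 4↦7, 5↦8, 6↦1, 7↦3, 8↦9, 9↦3, 10↦2]  zeros at y ∈ ∅
  x = 6: [0↦5, 1↦2, 2↦2, 3↦0, 4↦2, 5↦3, 6↦9, 7↦4, 8↦5, 9↦7, 10↦5]  zeros at y ∈ {3}
  x = 7: [0↦5, 1↦7, 2↦3, 3↦10, 4↦1, 5↦4, 6↦3, 7↦4, 8↦2, 9↦3, 10↦2]  zeros at y ∈ ∅
  x = 8: [0↦7, 1↦5, 2↦10, 3↦6, 4↦10, 5↦6, 6↦0, 7↦9, 8↦6, 9↦8, 10↦10]  zeros at y ∈ {6}
  x = 9: [0↦6, 1↦2, 2↦7, 3↦5, 4↦2, 5↦4, 6↦6, 7↦3, 8↦1, 9↦6, 10↦2]  zeros at y ∈ ∅
  x = 10: [0↦8, 1↦4, 2↦0, 3↦2, 4↦5, 5↦4, 6↦5, 7↦3, 8↦4, 9↦3, 10↦6]  zeros at y ∈ {2}
Collecting zeros: affine points = {(2, 7), (2, 8), (6, 3), (8, 6), (10, 2)}.
Total count |C(F_11)_aff| = 5.


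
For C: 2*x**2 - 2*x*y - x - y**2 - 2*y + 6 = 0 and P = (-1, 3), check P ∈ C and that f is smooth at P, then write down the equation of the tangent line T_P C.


Tangent line at P: -11*x - 6*y + 7 = 0.

Step 1: f(-1, 3) = 0, so P lies on C.
Step 2: partial derivatives
  f_x(x, y) = 4*x - 2*y - 1, f_y(x, y) = -2*x - 2*y - 2.
  f_x(P) = -11, f_y(P) = -6 (gradient nonzero, so P is smooth).
Step 3: tangent line at P: -11·(x − -1) + -6·(y − 3) = 0.
Expanding: -11*x - 6*y + 7 = 0.


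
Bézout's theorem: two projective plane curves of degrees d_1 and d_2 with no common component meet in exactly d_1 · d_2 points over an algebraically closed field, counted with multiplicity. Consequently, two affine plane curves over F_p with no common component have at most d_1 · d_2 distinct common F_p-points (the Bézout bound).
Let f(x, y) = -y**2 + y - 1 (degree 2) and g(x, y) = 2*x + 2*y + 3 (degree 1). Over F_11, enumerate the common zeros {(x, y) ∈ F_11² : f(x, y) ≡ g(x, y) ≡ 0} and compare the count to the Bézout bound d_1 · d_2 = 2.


Common zeros: ∅; count = 0; Bézout bound = 2.

deg(f) = 2, deg(g) = 1, so Bézout bound = 2.
Scan x ∈ F_11. For each x, list the y ∈ F_11 with f(x, y) ≡ 0 and those with g(x, y) ≡ 0 (mod 11); the common zeros in that column are the intersection.
  x = 0: f ≡ 0 at y ∈ ∅; g ≡ 0 at y ∈ {4}; common: ∅.
  x = 1: f ≡ 0 at y ∈ ∅; g ≡ 0 at y ∈ {3}; common: ∅.
  x = 2: f ≡ 0 at y ∈ ∅; g ≡ 0 at y ∈ {2}; common: ∅.
  x = 3: f ≡ 0 at y ∈ ∅; g ≡ 0 at y ∈ {1}; common: ∅.
  x = 4: f ≡ 0 at y ∈ ∅; g ≡ 0 at y ∈ {0}; common: ∅.
  x = 5: f ≡ 0 at y ∈ ∅; g ≡ 0 at y ∈ {10}; common: ∅.
  x = 6: f ≡ 0 at y ∈ ∅; g ≡ 0 at y ∈ {9}; common: ∅.
  x = 7: f ≡ 0 at y ∈ ∅; g ≡ 0 at y ∈ {8}; common: ∅.
  x = 8: f ≡ 0 at y ∈ ∅; g ≡ 0 at y ∈ {7}; common: ∅.
  x = 9: f ≡ 0 at y ∈ ∅; g ≡ 0 at y ∈ {6}; common: ∅.
  x = 10: f ≡ 0 at y ∈ ∅; g ≡ 0 at y ∈ {5}; common: ∅.
Collecting: common zeros = ∅, so the count is 0.
Comparison with the Bézout bound: 0 ≤ 2 = deg(f)·deg(g), as expected for curves with no common component (the affine F_11-count falls short of the bound because intersections may lie at infinity, over extension fields, or carry multiplicity).


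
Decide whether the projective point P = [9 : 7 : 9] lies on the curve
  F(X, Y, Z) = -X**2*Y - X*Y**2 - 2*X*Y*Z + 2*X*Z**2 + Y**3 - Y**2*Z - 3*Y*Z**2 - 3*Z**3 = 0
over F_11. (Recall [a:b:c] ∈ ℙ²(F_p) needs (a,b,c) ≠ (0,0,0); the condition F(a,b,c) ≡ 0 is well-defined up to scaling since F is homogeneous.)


F(9,7,9) ≡ 5 (mod 11); P is NOT on the curve.

Evaluate F(9, 7, 9) term-by-term (mod 11).
  -X**2*Y ↦ -1·81·7·1 = -567
  -X*Y**2 ↦ -1·9·49·1 = -441
  -2*X*Y*Z ↦ -2·9·7·9 = -1134
  2*X*Z**2 ↦ 2·9·1·81 = 1458
  Y**3 ↦ 1·1·343·1 = 343
  -Y**2*Z ↦ -1·1·49·9 = -441
  -3*Y*Z**2 ↦ -3·1·7·81 = -1701
  -3*Z**3 ↦ -3·1·1·729 = -2187
Sum: F(9, 7, 9) = (-567) + (-441) + (-1134) + (1458) + (343) + (-441) + (-1701) + (-2187) = -4670.
Reducing mod 11: -4670 ≡ 5 (mod 11).
Since F(a, b, c) ≡ 5 ≠ 0 (mod 11), P does NOT lie on the curve.


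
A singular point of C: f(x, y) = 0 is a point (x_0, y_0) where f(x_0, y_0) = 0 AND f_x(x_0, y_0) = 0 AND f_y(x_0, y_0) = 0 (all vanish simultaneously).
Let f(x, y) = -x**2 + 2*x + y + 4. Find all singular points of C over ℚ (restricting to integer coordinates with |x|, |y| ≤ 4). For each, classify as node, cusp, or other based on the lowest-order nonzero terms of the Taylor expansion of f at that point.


No singular points in the scanned grid; C is smooth there.

Compute partial derivatives:
  f_x = 2 - 2*x.
  f_y = 1.
f_y = 1 is a nonzero constant, so f_y never vanishes: no point (x, y) can satisfy f = f_x = f_y = 0. In particular no (x, y) ∈ {−4, ..., 4}² is singular; the curve is smooth.


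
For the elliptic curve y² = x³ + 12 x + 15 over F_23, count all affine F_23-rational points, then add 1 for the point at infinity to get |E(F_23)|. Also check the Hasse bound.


Affine points = {(2, 1), (2, 22), (3, 3), (3, 20), (4, 9), (4, 14), (5, 4), (5, 19), (6, 2), (6, 21), (8, 5), (8, 18), (9, 1), (9, 22), (10, 10), (10, 13), (11, 11), (11, 12), (12, 1), (12, 22), (14, 11), (14, 12), (16, 5), (16, 18), (17, 7), (17, 16), (19, 8), (19, 15), (21, 11), (21, 12), (22, 5), (22, 18)}; affine count = 32; |E(F_23)| = 33.

Discriminant check: Δ ∝ 4a³ + 27b² = 4·12³ + 27·15² = 4·1728 + 27·225 ≡ 15 (mod 23). Nonzero ⇒ E is nonsingular.
For each x ∈ F_23, compute rhs = x³ + 12·x + 15 mod 23, then count y ∈ F_23 with y² ≡ rhs.
  x = 0: rhs = 15, matching y values: none (0 points).
  x = 1: rhs = 5, matching y values: none (0 points).
  x = 2: rhs = 1, matching y values: 1, 22 (2 points).
  x = 3: rhs = 9, matching y values: 3, 20 (2 points).
  x = 4: rhs = 12, matching y values: 9, 14 (2 points).
  x = 5: rhs = 16, matching y values: 4, 19 (2 points).
  x = 6: rhs = 4, matching y values: 2, 21 (2 points).
  x = 7: rhs = 5, matching y values: none (0 points).
  x = 8: rhs = 2, matching y values: 5, 18 (2 points).
  x = 9: rhs = 1, matching y values: 1, 22 (2 points).
  x = 10: rhs = 8, matching y values: 10, 13 (2 points).
  x = 11: rhs = 6, matching y values: 11, 12 (2 points).
  x = 12: rhs = 1, matching y values: 1, 22 (2 points).
  x = 13: rhs = 22, matching y values: none (0 points).
  x = 14: rhs = 6, matching y values: 11, 12 (2 points).
  x = 15: rhs = 5, matching y values: none (0 points).
  x = 16: rhs = 2, matching y values: 5, 18 (2 points).
  x = 17: rhs = 3, matching y values: 7, 16 (2 points).
  x = 18: rhs = 14, matching y values: none (0 points).
  x = 19: rhs = 18, matching y values: 8, 15 (2 points).
  x = 20: rhs = 21, matching y values: none (0 points).
  x = 21: rhs = 6, matching y values: 11, 12 (2 points).
  x = 22: rhs = 2, matching y values: 5, 18 (2 points).
Total affine count: 32.
Full point count |E(F_23)| = 32 + 1 = 33.
Hasse bound: |33 − (23+1)| = |9| = 9 ≤ 2√23 ≈ 9.5917 ✓.


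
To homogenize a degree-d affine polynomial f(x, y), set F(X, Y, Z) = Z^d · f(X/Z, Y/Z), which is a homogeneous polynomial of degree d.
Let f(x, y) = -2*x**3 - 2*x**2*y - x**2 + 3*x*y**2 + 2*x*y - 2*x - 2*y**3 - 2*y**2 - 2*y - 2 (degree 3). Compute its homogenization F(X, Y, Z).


F(X, Y, Z) = -2*X**3 - 2*X**2*Y - X**2*Z + 3*X*Y**2 + 2*X*Y*Z - 2*X*Z**2 - 2*Y**3 - 2*Y**2*Z - 2*Y*Z**2 - 2*Z**3

deg(f) = 3.
Substitute x = X/Z, y = Y/Z into f, then multiply by Z^3.
  monomial -2·x^3·y^0 ↦ -2·X^3·Y^0·Z^0.
  monomial -2·x^2·y^1 ↦ -2·X^2·Y^1·Z^0.
  monomial -1·x^2·y^0 ↦ -1·X^2·Y^0·Z^1.
  monomial 3·x^1·y^2 ↦ 3·X^1·Y^2·Z^0.
  monomial 2·x^1·y^1 ↦ 2·X^1·Y^1·Z^1.
  monomial -2·x^1·y^0 ↦ -2·X^1·Y^0·Z^2.
  monomial -2·x^0·y^3 ↦ -2·X^0·Y^3·Z^0.
  monomial -2·x^0·y^2 ↦ -2·X^0·Y^2·Z^1.
  monomial -2·x^0·y^1 ↦ -2·X^0·Y^1·Z^2.
  monomial -2·x^0·y^0 ↦ -2·X^0·Y^0·Z^3.
Collecting: F(X, Y, Z) = -2*X**3 - 2*X**2*Y - X**2*Z + 3*X*Y**2 + 2*X*Y*Z - 2*X*Z**2 - 2*Y**3 - 2*Y**2*Z - 2*Y*Z**2 - 2*Z**3.


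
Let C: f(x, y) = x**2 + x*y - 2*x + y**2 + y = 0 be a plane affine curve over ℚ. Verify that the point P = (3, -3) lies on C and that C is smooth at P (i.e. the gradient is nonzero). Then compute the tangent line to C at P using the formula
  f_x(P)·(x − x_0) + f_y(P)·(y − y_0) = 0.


Tangent line at P: x - 2*y - 9 = 0.

Step 1: f(3, -3) = 0, so P lies on C.
Step 2: partial derivatives
  f_x(x, y) = 2*x + y - 2, f_y(x, y) = x + 2*y + 1.
  f_x(P) = 1, f_y(P) = -2 (gradient nonzero, so P is smooth).
Step 3: tangent line at P: 1·(x − 3) + -2·(y − -3) = 0.
Expanding: x - 2*y - 9 = 0.


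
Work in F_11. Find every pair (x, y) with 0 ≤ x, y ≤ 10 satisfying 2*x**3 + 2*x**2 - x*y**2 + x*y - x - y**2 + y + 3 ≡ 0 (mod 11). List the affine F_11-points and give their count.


Affine F_11-points: {(2, 4), (2, 8), (4, 4), (4, 8), (5, 2), (5, 10)}; count = 6.

For each of the 121 pairs (x, y) ∈ F_11², evaluate f(x, y) mod 11. Record the zeros.
  x = 0: [0↦3, 1↦3, 2↦1, 3↦8, 4↦2, 5↦5, 6↦6, 7↦5, 8↦2, 9↦8, 10↦1]  zeros at y ∈ ∅
  x = 1: [0↦6, 1↦6, 2↦2, 3↦5, 4↦4, 5↦10, 6↦1, 7↦10, 8↦4, 9↦5, 10↦2]  zeros at y ∈ ∅
  x = 2: [0↦3, 1↦3, 2↦8, 3↦7, 4↦0, 5↦9, 6↦1, 7↦9, 8↦0, 9↦7, 10↦8]  zeros at y ∈ {4, 8}
  x = 3: [0↦6, 1↦6, 2↦9, 3↦4, 4↦2, 5↦3, 6↦7, 7↦3, 8↦2, 9↦4, 10↦9]  zeros at y ∈ ∅
  x = 4: [0↦5, 1↦5, 2↦6, 3↦8, 4↦0, 5↦4, 6↦9, 7↦4, 8↦0, 9↦8, 10↦6]  zeros at y ∈ {4, 8}
  x = 5: [0↦1, 1↦1, 2↦0, 3↦9, 4↦6, 5↦2, 6↦8, 7↦2, 8↦6, 9↦9, 10↦0]  zeros at y ∈ {2, 10}
  x = 6: [0↦6, 1↦6, 2↦3, 3↦8, 4↦10, 5↦9, 6↦5, 7↦9, 8↦10, 9↦8, 10↦3]  zeros at y ∈ ∅
  x = 7: [0↦10, 1↦10, 2↦5, 3↦6, 4↦2, 5↦4, 6↦1, 7↦4, 8↦2, 9↦6, 10↦5]  zeros at y ∈ ∅
  x = 8: [0↦3, 1↦3, 2↦7, 3↦4, 4↦5, 5↦10, 6↦8, 7↦10, 8↦5, 9↦4, 10↦7]  zeros at y ∈ ∅
  x = 9: [0↦8, 1↦8, 2↦10, 3↦3, 4↦9, 5↦6, 6↦5, 7↦6, 8↦9, 9↦3, 10↦10]  zeros at y ∈ ∅
  x = 10: [0↦4, 1↦4, 2↦4, 3↦4, 4↦4, 5↦4, 6↦4, 7↦4, 8↦4, 9↦4, 10↦4]  zeros at y ∈ ∅
Collecting zeros: affine points = {(2, 4), (2, 8), (4, 4), (4, 8), (5, 2), (5, 10)}.
Total count |C(F_11)_aff| = 6.


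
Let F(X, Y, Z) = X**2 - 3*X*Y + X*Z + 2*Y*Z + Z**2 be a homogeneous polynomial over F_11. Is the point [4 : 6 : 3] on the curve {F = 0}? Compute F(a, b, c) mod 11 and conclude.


F(4,6,3) ≡ 1 (mod 11); P is NOT on the curve.

Evaluate F(4, 6, 3) term-by-term (mod 11).
  X**2 ↦ 1·16·1·1 = 16
  -3*X*Y ↦ -3·4·6·1 = -72
  X*Z ↦ 1·4·1·3 = 12
  2*Y*Z ↦ 2·1·6·3 = 36
  Z**2 ↦ 1·1·1·9 = 9
Sum: F(4, 6, 3) = (16) + (-72) + (12) + (36) + (9) = 1.
Reducing mod 11: 1 ≡ 1 (mod 11).
Since F(a, b, c) ≡ 1 ≠ 0 (mod 11), P does NOT lie on the curve.


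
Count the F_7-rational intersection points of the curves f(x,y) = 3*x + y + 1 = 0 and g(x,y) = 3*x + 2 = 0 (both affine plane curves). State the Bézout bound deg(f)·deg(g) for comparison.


Common zeros: {(4, 1)}; count = 1; Bézout bound = 1.

deg(f) = 1, deg(g) = 1, so Bézout bound = 1.
Scan x ∈ F_7. For each x, list the y ∈ F_7 with f(x, y) ≡ 0 and those with g(x, y) ≡ 0 (mod 7); the common zeros in that column are the intersection.
  x = 0: f ≡ 0 at y ∈ {6}; g ≡ 0 at y ∈ ∅; common: ∅.
  x = 1: f ≡ 0 at y ∈ {3}; g ≡ 0 at y ∈ ∅; common: ∅.
  x = 2: f ≡ 0 at y ∈ {0}; g ≡ 0 at y ∈ ∅; common: ∅.
  x = 3: f ≡ 0 at y ∈ {4}; g ≡ 0 at y ∈ ∅; common: ∅.
  x = 4: f ≡ 0 at y ∈ {1}; g ≡ 0 at y ∈ {0, 1, 2, 3, 4, 5, 6}; common: {1}.
  x = 5: f ≡ 0 at y ∈ {5}; g ≡ 0 at y ∈ ∅; common: ∅.
  x = 6: f ≡ 0 at y ∈ {2}; g ≡ 0 at y ∈ ∅; common: ∅.
Collecting: common zeros = {(4, 1)}, so the count is 1.
Comparison with the Bézout bound: 1 ≤ 1 = deg(f)·deg(g), as expected for curves with no common component (the bound is attained).


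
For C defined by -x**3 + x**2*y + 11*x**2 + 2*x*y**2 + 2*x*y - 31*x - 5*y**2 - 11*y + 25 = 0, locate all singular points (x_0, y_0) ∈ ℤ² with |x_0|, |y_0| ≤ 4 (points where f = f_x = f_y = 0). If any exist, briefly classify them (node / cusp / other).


Singular points: {(3, -2)}; classification: cusp.

Compute partial derivatives:
  f_x = -3*x**2 + 2*x*y + 22*x + 2*y**2 + 2*y - 31.
  f_y = x**2 + 4*x*y + 2*x - 10*y - 11.
Scan x_0 ∈ {−4, ..., 4}. For each x_0, f_y(x_0, y) is a polynomial in y; find its integer roots y ∈ {−4, ..., 4}, then test f_x and f at those candidates.
  x = -4: f_y(-4, y) = -26*y - 3; no integer root y with |y| ≤ 4.
  x = -3: f_y(-3, y) = -22*y - 8; no integer root y with |y| ≤ 4.
  x = -2: f_y(-2, y) = -18*y - 11; no integer root y with |y| ≤ 4.
  x = -1: f_y(-1, y) = -14*y - 12; no integer root y with |y| ≤ 4.
  x = 0: f_y(0, y) = -10*y - 11; no integer root y with |y| ≤ 4.
  x = 1: f_y(1, y) = -6*y - 8; no integer root y with |y| ≤ 4.
  x = 2: f_y(2, y) = -2*y - 3; no integer root y with |y| ≤ 4.
  x = 3: f_y(3, y) = 2*y + 4; vanishes at y ∈ {-2}. (3, -2): f_x = 0, f = 0 — SINGULAR.
  x = 4: f_y(4, y) = 6*y + 13; no integer root y with |y| ≤ 4.
Only singular point on the grid: (3, -2).
Classify: substitute x = 3 + u, y = -2 + v and expand: f = -u**3 + u**2*v + 2*u*v**2 + v**2.
No constant or linear terms (consistent with a singular point). Quadratic part: v**2. Cubic part: -u**3 + u**2*v + 2*u*v**2.
The quadratic part v**2 is a perfect square, so there is a single (double) tangent line v = 0, i.e. y = -2. Restricting the cubic part to that line (v = 0) leaves -u**3 ≠ 0, so f is not divisible by v and the branch is v² ≈ u**3 to lowest order — this is a cusp.
Classification: cusp.


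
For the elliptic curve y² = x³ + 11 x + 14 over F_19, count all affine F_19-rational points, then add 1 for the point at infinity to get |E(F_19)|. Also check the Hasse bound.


Affine points = {(1, 8), (1, 11), (2, 5), (2, 14), (3, 6), (3, 13), (5, 2), (5, 17), (6, 7), (6, 12), (7, 4), (7, 15), (8, 5), (8, 14), (9, 5), (9, 14), (13, 6), (13, 13), (14, 9), (14, 10), (15, 1), (15, 18), (16, 7), (16, 12)}; affine count = 24; |E(F_19)| = 25.

Discriminant check: Δ ∝ 4a³ + 27b² = 4·11³ + 27·14² = 4·1331 + 27·196 ≡ 14 (mod 19). Nonzero ⇒ E is nonsingular.
For each x ∈ F_19, compute rhs = x³ + 11·x + 14 mod 19, then count y ∈ F_19 with y² ≡ rhs.
  x = 0: rhs = 14, matching y values: none (0 points).
  x = 1: rhs = 7, matching y values: 8, 11 (2 points).
  x = 2: rhs = 6, matching y values: 5, 14 (2 points).
  x = 3: rhs = 17, matching y values: 6, 13 (2 points).
  x = 4: rhs = 8, matching y values: none (0 points).
  x = 5: rhs = 4, matching y values: 2, 17 (2 points).
  x = 6: rhs = 11, matching y values: 7, 12 (2 points).
  x = 7: rhs = 16, matching y values: 4, 15 (2 points).
  x = 8: rhs = 6, matching y values: 5, 14 (2 points).
  x = 9: rhs = 6, matching y values: 5, 14 (2 points).
  x = 10: rhs = 3, matching y values: none (0 points).
  x = 11: rhs = 3, matching y values: none (0 points).
  x = 12: rhs = 12, matching y values: none (0 points).
  x = 13: rhs = 17, matching y values: 6, 13 (2 points).
  x = 14: rhs = 5, matching y values: 9, 10 (2 points).
  x = 15: rhs = 1, matching y values: 1, 18 (2 points).
  x = 16: rhs = 11, matching y values: 7, 12 (2 points).
  x = 17: rhs = 3, matching y values: none (0 points).
  x = 18: rhs = 2, matching y values: none (0 points).
Total affine count: 24.
Full point count |E(F_19)| = 24 + 1 = 25.
Hasse bound: |25 − (19+1)| = |5| = 5 ≤ 2√19 ≈ 8.7178 ✓.


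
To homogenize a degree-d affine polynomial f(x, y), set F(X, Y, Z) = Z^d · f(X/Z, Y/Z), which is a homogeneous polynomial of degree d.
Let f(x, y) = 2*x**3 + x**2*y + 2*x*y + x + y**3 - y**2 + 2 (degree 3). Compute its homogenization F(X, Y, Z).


F(X, Y, Z) = 2*X**3 + X**2*Y + 2*X*Y*Z + X*Z**2 + Y**3 - Y**2*Z + 2*Z**3

deg(f) = 3.
Substitute x = X/Z, y = Y/Z into f, then multiply by Z^3.
  monomial 2·x^3·y^0 ↦ 2·X^3·Y^0·Z^0.
  monomial 1·x^2·y^1 ↦ 1·X^2·Y^1·Z^0.
  monomial 2·x^1·y^1 ↦ 2·X^1·Y^1·Z^1.
  monomial 1·x^1·y^0 ↦ 1·X^1·Y^0·Z^2.
  monomial 1·x^0·y^3 ↦ 1·X^0·Y^3·Z^0.
  monomial -1·x^0·y^2 ↦ -1·X^0·Y^2·Z^1.
  monomial 2·x^0·y^0 ↦ 2·X^0·Y^0·Z^3.
Collecting: F(X, Y, Z) = 2*X**3 + X**2*Y + 2*X*Y*Z + X*Z**2 + Y**3 - Y**2*Z + 2*Z**3.


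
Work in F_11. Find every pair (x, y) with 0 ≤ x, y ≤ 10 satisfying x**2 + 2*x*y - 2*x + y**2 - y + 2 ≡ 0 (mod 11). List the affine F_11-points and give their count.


Affine F_11-points: {(0, 5), (0, 7), (2, 9), (2, 10), (3, 1), (3, 5), (4, 6), (4, 9), (8, 1), (8, 6), (10, 7)}; count = 11.

For each of the 121 pairs (x, y) ∈ F_11², evaluate f(x, y) mod 11. Record the zeros.
  x = 0: [0↦2, 1↦2, 2↦4, 3↦8, 4↦3, 5↦0, 6↦10, 7↦0, 8↦3, 9↦8, 10↦4]  zeros at y ∈ {5, 7}
  x = 1: [0↦1, 1↦3, 2↦7, 3↦2, 4↦10, 5↦9, 6↦10, 7↦2, 8↦7, 9↦3, 10↦1]  zeros at y ∈ ∅
  x = 2: [0↦2, 1↦6, 2↦1, 3↦9, 4↦8, 5↦9, 6↦1, 7↦6, 8↦2, 9↦0, 10↦0]  zeros at y ∈ {9, 10}
  x = 3: [0↦5, 1↦0, 2↦8, 3↦7, 4↦8, 5↦0, 6↦5, 7↦1, 8↦10, 9↦10, 10↦1]  zeros at y ∈ {1, 5}
  x = 4: [0↦10, 1↦7, 2↦6, 3↦7, 4↦10, 5↦4, 6↦0, 7↦9, 8↦9, 9↦0, 10↦4]  zeros at y ∈ {6, 9}
  x = 5: [0↦6, 1↦5, 2↦6, 3↦9, 4↦3, 5↦10, 6↦8, 7↦8, 8↦10, 9↦3, 10↦9]  zeros at y ∈ ∅
  x = 6: [0↦4, 1↦5, 2↦8, 3↦2, 4↦9, 5↦7, 6↦7, 7↦9, 8↦2, 9↦8, 10↦5]  zeros at y ∈ ∅
  x = 7: [0↦4, 1↦7, 2↦1, 3↦8, 4↦6, 5↦6, 6↦8, 7↦1, 8↦7, 9↦4, 10↦3]  zeros at y ∈ ∅
  x = 8: [0↦6, 1↦0, 2↦7, 3↦5, 4↦5, 5↦7, 6↦0, 7↦6, 8↦3, 9↦2, 10↦3]  zeros at y ∈ {1, 6}
  x = 9: [0↦10, 1↦6, 2↦4, 3↦4, 4↦6, 5↦10, 6↦5, 7↦2, 8↦1, 9↦2, 10↦5]  zeros at y ∈ ∅
  x = 10: [0↦5, 1↦3, 2↦3, 3↦5, 4↦9, 5↦4, 6↦1, 7↦0, 8↦1, 9↦4, 10↦9]  zeros at y ∈ {7}
Collecting zeros: affine points = {(0, 5), (0, 7), (2, 9), (2, 10), (3, 1), (3, 5), (4, 6), (4, 9), (8, 1), (8, 6), (10, 7)}.
Total count |C(F_11)_aff| = 11.


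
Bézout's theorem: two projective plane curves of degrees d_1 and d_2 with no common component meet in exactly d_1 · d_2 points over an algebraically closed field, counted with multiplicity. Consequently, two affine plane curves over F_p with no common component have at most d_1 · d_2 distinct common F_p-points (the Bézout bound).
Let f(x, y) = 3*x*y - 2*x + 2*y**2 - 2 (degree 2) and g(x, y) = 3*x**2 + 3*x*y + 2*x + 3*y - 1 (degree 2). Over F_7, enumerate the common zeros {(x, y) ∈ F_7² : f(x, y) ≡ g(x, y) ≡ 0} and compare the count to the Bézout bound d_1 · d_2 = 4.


Common zeros: {(6, 0), (6, 5)}; count = 2; Bézout bound = 4.

deg(f) = 2, deg(g) = 2, so Bézout bound = 4.
Scan x ∈ F_7. For each x, list the y ∈ F_7 with f(x, y) ≡ 0 and those with g(x, y) ≡ 0 (mod 7); the common zeros in that column are the intersection.
  x = 0: f ≡ 0 at y ∈ {1, 6}; g ≡ 0 at y ∈ {5}; common: ∅.
  x = 1: f ≡ 0 at y ∈ ∅; g ≡ 0 at y ∈ {4}; common: ∅.
  x = 2: f ≡ 0 at y ∈ {2}; g ≡ 0 at y ∈ {3}; common: ∅.
  x = 3: f ≡ 0 at y ∈ ∅; g ≡ 0 at y ∈ {2}; common: ∅.
  x = 4: f ≡ 0 at y ∈ {4}; g ≡ 0 at y ∈ {1}; common: ∅.
  x = 5: f ≡ 0 at y ∈ ∅; g ≡ 0 at y ∈ {0}; common: ∅.
  x = 6: f ≡ 0 at y ∈ {0, 5}; g ≡ 0 at y ∈ {0, 1, 2, 3, 4, 5, 6}; common: {0, 5}.
Collecting: common zeros = {(6, 0), (6, 5)}, so the count is 2.
Comparison with the Bézout bound: 2 ≤ 4 = deg(f)·deg(g), as expected for curves with no common component (the affine F_7-count falls short of the bound because intersections may lie at infinity, over extension fields, or carry multiplicity).


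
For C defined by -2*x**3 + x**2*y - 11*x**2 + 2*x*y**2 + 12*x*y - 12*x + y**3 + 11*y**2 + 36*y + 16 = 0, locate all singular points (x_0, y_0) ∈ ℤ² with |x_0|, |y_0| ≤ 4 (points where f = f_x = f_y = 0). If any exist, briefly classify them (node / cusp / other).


Singular points: {(-2, -2)}; classification: node.

Compute partial derivatives:
  f_x = -6*x**2 + 2*x*y - 22*x + 2*y**2 + 12*y - 12.
  f_y = x**2 + 4*x*y + 12*x + 3*y**2 + 22*y + 36.
Scan x_0 ∈ {−4, ..., 4}. For each x_0, f_y(x_0, y) is a polynomial in y; find its integer roots y ∈ {−4, ..., 4}, then test f_x and f at those candidates.
  x = -4: f_y(-4, y) = 3*y**2 + 6*y + 4; no integer root y with |y| ≤ 4.
  x = -3: f_y(-3, y) = 3*y**2 + 10*y + 9; no integer root y with |y| ≤ 4.
  x = -2: f_y(-2, y) = 3*y**2 + 14*y + 16; vanishes at y ∈ {-2}. (-2, -2): f_x = 0, f = 0 — SINGULAR.
  x = -1: f_y(-1, y) = 3*y**2 + 18*y + 25; no integer root y with |y| ≤ 4.
  x = 0: f_y(0, y) = 3*y**2 + 22*y + 36; no integer root y with |y| ≤ 4.
  x = 1: f_y(1, y) = 3*y**2 + 26*y + 49; no integer root y with |y| ≤ 4.
  x = 2: f_y(2, y) = 3*y**2 + 30*y + 64; no integer root y with |y| ≤ 4.
  x = 3: f_y(3, y) = 3*y**2 + 34*y + 81; no integer root y with |y| ≤ 4.
  x = 4: f_y(4, y) = 3*y**2 + 38*y + 100; no integer root y with |y| ≤ 4.
Only singular point on the grid: (-2, -2).
Classify: substitute x = -2 + u, y = -2 + v and expand: f = -2*u**3 + u**2*v - u**2 + 2*u*v**2 + v**3 + v**2.
No constant or linear terms (consistent with a singular point). Quadratic part: -u**2 + v**2. Cubic part: -2*u**3 + u**2*v + 2*u*v**2 + v**3.
The quadratic part v**2 - u**2 = (v − u)(v + u) splits into two distinct linear factors, so there are two distinct tangent lines y − -2 = ±(x − -2) — this is a node (ordinary double point).
Classification: node.


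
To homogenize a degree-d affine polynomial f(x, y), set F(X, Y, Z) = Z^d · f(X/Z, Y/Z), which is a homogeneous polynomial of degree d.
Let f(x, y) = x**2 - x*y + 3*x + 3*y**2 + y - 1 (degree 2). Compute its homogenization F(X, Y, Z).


F(X, Y, Z) = X**2 - X*Y + 3*X*Z + 3*Y**2 + Y*Z - Z**2

deg(f) = 2.
Substitute x = X/Z, y = Y/Z into f, then multiply by Z^2.
  monomial 1·x^2·y^0 ↦ 1·X^2·Y^0·Z^0.
  monomial -1·x^1·y^1 ↦ -1·X^1·Y^1·Z^0.
  monomial 3·x^1·y^0 ↦ 3·X^1·Y^0·Z^1.
  monomial 3·x^0·y^2 ↦ 3·X^0·Y^2·Z^0.
  monomial 1·x^0·y^1 ↦ 1·X^0·Y^1·Z^1.
  monomial -1·x^0·y^0 ↦ -1·X^0·Y^0·Z^2.
Collecting: F(X, Y, Z) = X**2 - X*Y + 3*X*Z + 3*Y**2 + Y*Z - Z**2.


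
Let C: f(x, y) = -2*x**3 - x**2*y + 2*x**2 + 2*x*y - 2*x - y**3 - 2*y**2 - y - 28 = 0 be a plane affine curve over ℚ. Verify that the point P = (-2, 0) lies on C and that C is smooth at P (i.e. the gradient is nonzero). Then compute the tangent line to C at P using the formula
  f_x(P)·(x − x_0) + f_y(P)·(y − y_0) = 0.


Tangent line at P: -34*x - 9*y - 68 = 0.

Step 1: f(-2, 0) = 0, so P lies on C.
Step 2: partial derivatives
  f_x(x, y) = -6*x**2 - 2*x*y + 4*x + 2*y - 2, f_y(x, y) = -x**2 + 2*x - 3*y**2 - 4*y - 1.
  f_x(P) = -34, f_y(P) = -9 (gradient nonzero, so P is smooth).
Step 3: tangent line at P: -34·(x − -2) + -9·(y − 0) = 0.
Expanding: -34*x - 9*y - 68 = 0.
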